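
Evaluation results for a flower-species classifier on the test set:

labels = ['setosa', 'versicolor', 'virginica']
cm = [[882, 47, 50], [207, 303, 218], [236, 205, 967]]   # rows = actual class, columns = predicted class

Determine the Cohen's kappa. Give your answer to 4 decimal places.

0.5210

Observed agreement pₒ = trace/N = 2152/3115 = 0.69085
Expected agreement pₑ = Σ (rowᵢ·colᵢ)/N² = (979·1325 + 728·555 + 1408·1235)/3115² = 0.35453
κ = (pₒ − pₑ)/(1 − pₑ) = (0.69085 − 0.35453)/(1 − 0.35453) = 0.5210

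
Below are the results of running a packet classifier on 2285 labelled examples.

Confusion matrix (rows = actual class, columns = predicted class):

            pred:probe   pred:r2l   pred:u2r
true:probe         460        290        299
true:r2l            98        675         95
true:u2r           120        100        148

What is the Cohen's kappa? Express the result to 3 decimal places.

0.324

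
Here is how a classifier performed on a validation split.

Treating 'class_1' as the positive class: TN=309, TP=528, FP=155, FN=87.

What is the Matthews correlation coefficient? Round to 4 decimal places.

0.5387

MCC = (TP·TN − FP·FN) / √((TP+FP)(TP+FN)(TN+FP)(TN+FN))
Numerator = 528·309 − 155·87 = 149667
Denominator = √(683·615·464·396) = √77180748480 = 277814.2338
MCC = 149667 / 277814.2338 = 0.5387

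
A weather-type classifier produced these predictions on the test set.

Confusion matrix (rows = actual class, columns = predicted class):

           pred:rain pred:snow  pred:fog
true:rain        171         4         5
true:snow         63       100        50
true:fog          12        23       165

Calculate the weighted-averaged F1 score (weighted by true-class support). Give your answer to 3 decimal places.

Per-class F1 score (2·TP/(2·TP+FP+FN)):
  rain: TP=171, FP=63+12=75, FN=4+5=9 → 342/426 = 0.8028
  snow: TP=100, FP=4+23=27, FN=63+50=113 → 200/340 = 0.5882
  fog: TP=165, FP=5+50=55, FN=12+23=35 → 330/420 = 0.7857
Weighted-F1 score = Σ (supportᵢ/N)·F1 scoreᵢ with N=593: (180/593)·0.8028 + (213/593)·0.5882 + (200/593)·0.7857 = 0.720

0.720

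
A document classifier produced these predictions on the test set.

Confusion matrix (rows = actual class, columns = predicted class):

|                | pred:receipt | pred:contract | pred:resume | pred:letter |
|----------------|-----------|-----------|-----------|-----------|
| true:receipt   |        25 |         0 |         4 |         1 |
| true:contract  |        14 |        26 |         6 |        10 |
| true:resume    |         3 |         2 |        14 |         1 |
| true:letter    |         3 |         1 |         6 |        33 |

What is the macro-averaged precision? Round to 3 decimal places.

0.663

Per-class precision (TP/(TP+FP)):
  receipt: TP=25, FP=14+3+3=20 → 25/45 = 0.5556
  contract: TP=26, FP=0+2+1=3 → 26/29 = 0.8966
  resume: TP=14, FP=4+6+6=16 → 14/30 = 0.4667
  letter: TP=33, FP=1+10+1=12 → 33/45 = 0.7333
Macro-precision = mean = (0.5556 + 0.8966 + 0.4667 + 0.7333) / 4 = 0.663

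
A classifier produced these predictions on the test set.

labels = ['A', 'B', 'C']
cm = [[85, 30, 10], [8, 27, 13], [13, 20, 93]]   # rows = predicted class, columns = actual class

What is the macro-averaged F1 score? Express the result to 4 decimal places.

0.6455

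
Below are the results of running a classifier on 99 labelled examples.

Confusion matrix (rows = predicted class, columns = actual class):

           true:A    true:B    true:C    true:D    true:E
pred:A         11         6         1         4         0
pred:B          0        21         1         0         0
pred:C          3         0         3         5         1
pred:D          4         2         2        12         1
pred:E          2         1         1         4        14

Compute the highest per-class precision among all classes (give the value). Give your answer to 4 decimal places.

0.9545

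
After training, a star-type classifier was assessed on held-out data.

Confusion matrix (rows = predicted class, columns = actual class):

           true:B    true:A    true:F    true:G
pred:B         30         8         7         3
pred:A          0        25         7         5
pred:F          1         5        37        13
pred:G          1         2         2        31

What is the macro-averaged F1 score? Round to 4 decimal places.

Per-class F1 score (2·TP/(2·TP+FP+FN)):
  B: TP=30, FP=8+7+3=18, FN=0+1+1=2 → 60/80 = 0.75000
  A: TP=25, FP=0+7+5=12, FN=8+5+2=15 → 50/77 = 0.64935
  F: TP=37, FP=1+5+13=19, FN=7+7+2=16 → 74/109 = 0.67890
  G: TP=31, FP=1+2+2=5, FN=3+5+13=21 → 62/88 = 0.70455
Macro-F1 score = mean = (0.75000 + 0.64935 + 0.67890 + 0.70455) / 4 = 0.6957

0.6957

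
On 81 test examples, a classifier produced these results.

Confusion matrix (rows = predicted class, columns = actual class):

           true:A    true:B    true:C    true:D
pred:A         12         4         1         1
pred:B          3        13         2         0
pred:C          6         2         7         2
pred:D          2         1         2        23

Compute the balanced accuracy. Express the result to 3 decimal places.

0.660

Balanced accuracy = mean of per-class recall.
  A: recall = 12/23 = 0.5217
  B: recall = 13/20 = 0.6500
  C: recall = 7/12 = 0.5833
  D: recall = 23/26 = 0.8846
Mean = (0.5217 + 0.6500 + 0.5833 + 0.8846) / 4 = 0.660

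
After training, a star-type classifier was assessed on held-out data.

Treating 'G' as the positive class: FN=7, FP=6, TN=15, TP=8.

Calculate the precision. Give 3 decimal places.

Precision = TP/(TP+FP) = 8/(8+6) = 8/14 = 0.571

0.571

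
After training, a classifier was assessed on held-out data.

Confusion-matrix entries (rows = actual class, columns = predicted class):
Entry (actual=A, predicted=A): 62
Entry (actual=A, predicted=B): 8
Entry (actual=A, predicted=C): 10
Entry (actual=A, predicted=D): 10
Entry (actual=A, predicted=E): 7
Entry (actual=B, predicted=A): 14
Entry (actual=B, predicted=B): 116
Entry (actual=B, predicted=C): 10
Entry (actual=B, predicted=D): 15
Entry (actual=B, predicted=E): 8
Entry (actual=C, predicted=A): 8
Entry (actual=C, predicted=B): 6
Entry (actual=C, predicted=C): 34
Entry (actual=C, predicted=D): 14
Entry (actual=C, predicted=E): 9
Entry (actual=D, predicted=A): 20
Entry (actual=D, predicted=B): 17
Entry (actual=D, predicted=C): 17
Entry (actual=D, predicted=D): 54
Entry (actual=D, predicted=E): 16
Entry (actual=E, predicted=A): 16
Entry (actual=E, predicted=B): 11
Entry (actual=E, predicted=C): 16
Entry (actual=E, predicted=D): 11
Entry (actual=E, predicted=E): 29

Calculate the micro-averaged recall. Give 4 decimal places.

0.5483

Micro-averaging pools counts across classes: ΣTP=295, ΣFP=243, ΣFN=243.
Micro-recall = TP/(TP+FN) on pooled counts = 0.5483 (equals overall accuracy in single-label multiclass).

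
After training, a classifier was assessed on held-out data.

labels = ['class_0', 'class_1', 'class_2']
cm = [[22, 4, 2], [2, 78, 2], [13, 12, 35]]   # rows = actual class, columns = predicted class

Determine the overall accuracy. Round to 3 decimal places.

Accuracy = trace / total = (22+78+35=135) / 170 = 135/170 = 0.794

0.794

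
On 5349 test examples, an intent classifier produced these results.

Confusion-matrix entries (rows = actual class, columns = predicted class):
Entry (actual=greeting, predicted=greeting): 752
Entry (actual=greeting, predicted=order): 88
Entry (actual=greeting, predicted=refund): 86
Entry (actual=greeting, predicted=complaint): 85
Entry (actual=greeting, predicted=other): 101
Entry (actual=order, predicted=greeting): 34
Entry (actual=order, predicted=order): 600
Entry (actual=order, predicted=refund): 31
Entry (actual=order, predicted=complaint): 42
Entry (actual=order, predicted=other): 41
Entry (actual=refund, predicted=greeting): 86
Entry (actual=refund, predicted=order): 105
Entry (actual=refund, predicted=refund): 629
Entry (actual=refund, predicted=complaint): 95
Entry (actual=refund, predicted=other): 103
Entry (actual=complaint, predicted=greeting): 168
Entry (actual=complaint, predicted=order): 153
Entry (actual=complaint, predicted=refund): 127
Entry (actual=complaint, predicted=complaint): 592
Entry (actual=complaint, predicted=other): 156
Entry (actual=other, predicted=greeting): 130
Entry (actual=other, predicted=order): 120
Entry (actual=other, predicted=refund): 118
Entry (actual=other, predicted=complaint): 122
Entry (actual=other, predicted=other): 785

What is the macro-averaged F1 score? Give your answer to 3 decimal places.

0.628

Per-class F1 score (2·TP/(2·TP+FP+FN)):
  greeting: TP=752, FP=34+86+168+130=418, FN=88+86+85+101=360 → 1504/2282 = 0.6591
  order: TP=600, FP=88+105+153+120=466, FN=34+31+42+41=148 → 1200/1814 = 0.6615
  refund: TP=629, FP=86+31+127+118=362, FN=86+105+95+103=389 → 1258/2009 = 0.6262
  complaint: TP=592, FP=85+42+95+122=344, FN=168+153+127+156=604 → 1184/2132 = 0.5553
  other: TP=785, FP=101+41+103+156=401, FN=130+120+118+122=490 → 1570/2461 = 0.6380
Macro-F1 score = mean = (0.6591 + 0.6615 + 0.6262 + 0.5553 + 0.6380) / 5 = 0.628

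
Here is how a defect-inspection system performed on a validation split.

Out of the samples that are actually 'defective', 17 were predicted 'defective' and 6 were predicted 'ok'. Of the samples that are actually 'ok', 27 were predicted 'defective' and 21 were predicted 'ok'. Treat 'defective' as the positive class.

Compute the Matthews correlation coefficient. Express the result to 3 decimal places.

MCC = (TP·TN − FP·FN) / √((TP+FP)(TP+FN)(TN+FP)(TN+FN))
Numerator = 17·21 − 27·6 = 195
Denominator = √(44·23·48·27) = √1311552 = 1145.2301
MCC = 195 / 1145.2301 = 0.170

0.170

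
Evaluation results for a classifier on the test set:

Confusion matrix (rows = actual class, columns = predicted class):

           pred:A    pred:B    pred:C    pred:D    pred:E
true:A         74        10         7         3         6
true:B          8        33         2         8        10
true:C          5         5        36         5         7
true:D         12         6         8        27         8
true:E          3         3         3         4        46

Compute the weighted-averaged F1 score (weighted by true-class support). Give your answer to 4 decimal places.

0.6325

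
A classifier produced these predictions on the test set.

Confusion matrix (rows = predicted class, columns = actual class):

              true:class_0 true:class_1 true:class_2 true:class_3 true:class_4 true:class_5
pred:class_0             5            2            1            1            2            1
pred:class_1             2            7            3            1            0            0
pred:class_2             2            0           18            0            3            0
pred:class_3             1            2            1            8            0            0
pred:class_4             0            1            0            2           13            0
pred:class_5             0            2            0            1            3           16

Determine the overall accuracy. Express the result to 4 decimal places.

0.6837

Accuracy = trace / total = (5+7+18+8+13+16=67) / 98 = 67/98 = 0.6837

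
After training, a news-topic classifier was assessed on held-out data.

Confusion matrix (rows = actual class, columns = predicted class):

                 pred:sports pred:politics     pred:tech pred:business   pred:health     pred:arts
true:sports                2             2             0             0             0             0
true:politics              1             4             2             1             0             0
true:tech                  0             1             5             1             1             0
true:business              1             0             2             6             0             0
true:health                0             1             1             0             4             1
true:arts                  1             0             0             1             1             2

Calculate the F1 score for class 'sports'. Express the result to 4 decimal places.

0.4444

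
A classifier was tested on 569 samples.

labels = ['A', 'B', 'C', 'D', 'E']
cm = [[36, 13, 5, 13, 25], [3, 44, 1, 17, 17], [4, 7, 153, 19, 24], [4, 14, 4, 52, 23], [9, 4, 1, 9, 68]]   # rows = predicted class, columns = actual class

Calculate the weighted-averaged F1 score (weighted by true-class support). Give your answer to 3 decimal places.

Per-class F1 score (2·TP/(2·TP+FP+FN)):
  A: TP=36, FP=13+5+13+25=56, FN=3+4+4+9=20 → 72/148 = 0.4865
  B: TP=44, FP=3+1+17+17=38, FN=13+7+14+4=38 → 88/164 = 0.5366
  C: TP=153, FP=4+7+19+24=54, FN=5+1+4+1=11 → 306/371 = 0.8248
  D: TP=52, FP=4+14+4+23=45, FN=13+17+19+9=58 → 104/207 = 0.5024
  E: TP=68, FP=9+4+1+9=23, FN=25+17+24+23=89 → 136/248 = 0.5484
Weighted-F1 score = Σ (supportᵢ/N)·F1 scoreᵢ with N=569: (56/569)·0.4865 + (82/569)·0.5366 + (164/569)·0.8248 + (110/569)·0.5024 + (157/569)·0.5484 = 0.611

0.611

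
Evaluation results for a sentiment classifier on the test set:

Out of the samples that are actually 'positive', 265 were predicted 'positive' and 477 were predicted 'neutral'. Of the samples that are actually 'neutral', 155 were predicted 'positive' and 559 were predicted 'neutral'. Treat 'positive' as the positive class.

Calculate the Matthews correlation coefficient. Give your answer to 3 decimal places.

MCC = (TP·TN − FP·FN) / √((TP+FP)(TP+FN)(TN+FP)(TN+FN))
Numerator = 265·559 − 155·477 = 74200
Denominator = √(420·742·714·1036) = √230521354560 = 480126.3944
MCC = 74200 / 480126.3944 = 0.155

0.155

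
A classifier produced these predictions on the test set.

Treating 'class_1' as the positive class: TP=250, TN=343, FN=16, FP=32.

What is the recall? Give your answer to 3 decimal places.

0.940

Recall = TP/(TP+FN) = 250/(250+16) = 250/266 = 0.940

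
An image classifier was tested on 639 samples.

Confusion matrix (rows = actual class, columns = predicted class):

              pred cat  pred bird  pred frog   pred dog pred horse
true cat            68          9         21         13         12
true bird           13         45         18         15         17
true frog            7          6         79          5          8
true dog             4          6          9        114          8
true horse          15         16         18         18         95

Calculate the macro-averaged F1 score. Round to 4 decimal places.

Per-class F1 score (2·TP/(2·TP+FP+FN)):
  cat: TP=68, FP=13+7+4+15=39, FN=9+21+13+12=55 → 136/230 = 0.59130
  bird: TP=45, FP=9+6+6+16=37, FN=13+18+15+17=63 → 90/190 = 0.47368
  frog: TP=79, FP=21+18+9+18=66, FN=7+6+5+8=26 → 158/250 = 0.63200
  dog: TP=114, FP=13+15+5+18=51, FN=4+6+9+8=27 → 228/306 = 0.74510
  horse: TP=95, FP=12+17+8+8=45, FN=15+16+18+18=67 → 190/302 = 0.62914
Macro-F1 score = mean = (0.59130 + 0.47368 + 0.63200 + 0.74510 + 0.62914) / 5 = 0.6142

0.6142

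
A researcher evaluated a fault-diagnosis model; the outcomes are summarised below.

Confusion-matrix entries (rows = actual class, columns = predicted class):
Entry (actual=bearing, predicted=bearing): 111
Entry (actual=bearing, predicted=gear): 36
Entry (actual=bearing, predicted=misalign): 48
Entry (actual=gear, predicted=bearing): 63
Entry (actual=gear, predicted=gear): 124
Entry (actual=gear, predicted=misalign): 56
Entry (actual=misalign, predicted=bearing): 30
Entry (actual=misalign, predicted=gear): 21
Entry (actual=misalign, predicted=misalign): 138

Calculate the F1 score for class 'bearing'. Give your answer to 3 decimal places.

0.556

Treat 'bearing' as positive and all other classes as negative.
F1 score = 2·TP/(2·TP+FP+FN).
bearing: TP=111, FP=63+30=93, FN=36+48=84 → 222/399 = 0.5564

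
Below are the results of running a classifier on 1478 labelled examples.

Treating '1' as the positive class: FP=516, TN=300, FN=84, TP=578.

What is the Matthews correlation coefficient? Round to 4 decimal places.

MCC = (TP·TN − FP·FN) / √((TP+FP)(TP+FN)(TN+FP)(TN+FN))
Numerator = 578·300 − 516·84 = 130056
Denominator = √(1094·662·816·384) = √226932498432 = 476374.3260
MCC = 130056 / 476374.3260 = 0.2730

0.2730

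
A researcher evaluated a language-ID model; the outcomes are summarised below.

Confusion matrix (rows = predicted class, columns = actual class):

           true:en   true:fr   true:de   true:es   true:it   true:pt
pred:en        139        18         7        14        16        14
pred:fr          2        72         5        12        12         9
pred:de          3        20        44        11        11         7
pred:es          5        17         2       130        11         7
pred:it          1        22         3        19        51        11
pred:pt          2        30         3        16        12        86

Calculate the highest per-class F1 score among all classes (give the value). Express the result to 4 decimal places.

0.7722

Per-class F1 score (2·TP/(2·TP+FP+FN)):
  en: TP=139, FP=18+7+14+16+14=69, FN=2+3+5+1+2=13 → 278/360 = 0.77222
  fr: TP=72, FP=2+5+12+12+9=40, FN=18+20+17+22+30=107 → 144/291 = 0.49485
  de: TP=44, FP=3+20+11+11+7=52, FN=7+5+2+3+3=20 → 88/160 = 0.55000
  es: TP=130, FP=5+17+2+11+7=42, FN=14+12+11+19+16=72 → 260/374 = 0.69519
  it: TP=51, FP=1+22+3+19+11=56, FN=16+12+11+11+12=62 → 102/220 = 0.46364
  pt: TP=86, FP=2+30+3+16+12=63, FN=14+9+7+7+11=48 → 172/283 = 0.60777
Highest is class 'en' with F1 score = 0.7722.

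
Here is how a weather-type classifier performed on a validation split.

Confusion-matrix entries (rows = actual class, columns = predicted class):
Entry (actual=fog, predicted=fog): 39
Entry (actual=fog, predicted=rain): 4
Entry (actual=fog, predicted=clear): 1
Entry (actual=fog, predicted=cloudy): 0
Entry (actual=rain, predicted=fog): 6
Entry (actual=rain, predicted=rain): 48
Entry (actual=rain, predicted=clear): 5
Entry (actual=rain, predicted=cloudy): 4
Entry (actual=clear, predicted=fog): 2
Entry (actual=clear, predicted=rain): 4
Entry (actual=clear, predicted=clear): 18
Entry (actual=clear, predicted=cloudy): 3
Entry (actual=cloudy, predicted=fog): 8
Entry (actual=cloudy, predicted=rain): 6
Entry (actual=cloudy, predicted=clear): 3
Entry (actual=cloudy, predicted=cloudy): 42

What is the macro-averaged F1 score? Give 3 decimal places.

0.750

Per-class F1 score (2·TP/(2·TP+FP+FN)):
  fog: TP=39, FP=6+2+8=16, FN=4+1+0=5 → 78/99 = 0.7879
  rain: TP=48, FP=4+4+6=14, FN=6+5+4=15 → 96/125 = 0.7680
  clear: TP=18, FP=1+5+3=9, FN=2+4+3=9 → 36/54 = 0.6667
  cloudy: TP=42, FP=0+4+3=7, FN=8+6+3=17 → 84/108 = 0.7778
Macro-F1 score = mean = (0.7879 + 0.7680 + 0.6667 + 0.7778) / 4 = 0.750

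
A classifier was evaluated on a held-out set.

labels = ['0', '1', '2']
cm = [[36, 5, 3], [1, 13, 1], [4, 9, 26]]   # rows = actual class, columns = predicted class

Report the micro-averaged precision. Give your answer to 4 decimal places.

Micro-averaging pools counts across classes: ΣTP=75, ΣFP=23, ΣFN=23.
Micro-precision = TP/(TP+FP) on pooled counts = 0.7653 (equals overall accuracy in single-label multiclass).

0.7653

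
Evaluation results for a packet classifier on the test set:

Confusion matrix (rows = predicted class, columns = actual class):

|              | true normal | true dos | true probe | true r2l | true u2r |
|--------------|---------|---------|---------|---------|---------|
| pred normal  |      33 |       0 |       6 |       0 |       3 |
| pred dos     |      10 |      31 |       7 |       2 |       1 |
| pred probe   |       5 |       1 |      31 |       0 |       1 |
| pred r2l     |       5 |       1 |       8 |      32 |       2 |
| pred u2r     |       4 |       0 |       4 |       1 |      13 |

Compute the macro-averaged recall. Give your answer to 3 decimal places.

Per-class recall (TP/(TP+FN)):
  normal: TP=33, FN=10+5+5+4=24 → 33/57 = 0.5789
  dos: TP=31, FN=0+1+1+0=2 → 31/33 = 0.9394
  probe: TP=31, FN=6+7+8+4=25 → 31/56 = 0.5536
  r2l: TP=32, FN=0+2+0+1=3 → 32/35 = 0.9143
  u2r: TP=13, FN=3+1+1+2=7 → 13/20 = 0.6500
Macro-recall = mean = (0.5789 + 0.9394 + 0.5536 + 0.9143 + 0.6500) / 5 = 0.727

0.727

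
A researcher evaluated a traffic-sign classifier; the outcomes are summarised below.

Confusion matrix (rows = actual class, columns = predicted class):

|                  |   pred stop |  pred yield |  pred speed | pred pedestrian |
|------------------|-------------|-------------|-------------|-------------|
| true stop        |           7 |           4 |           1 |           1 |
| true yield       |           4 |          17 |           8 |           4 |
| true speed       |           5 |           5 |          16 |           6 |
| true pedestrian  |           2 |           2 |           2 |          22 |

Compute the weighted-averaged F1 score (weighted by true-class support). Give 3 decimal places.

Per-class F1 score (2·TP/(2·TP+FP+FN)):
  stop: TP=7, FP=4+5+2=11, FN=4+1+1=6 → 14/31 = 0.4516
  yield: TP=17, FP=4+5+2=11, FN=4+8+4=16 → 34/61 = 0.5574
  speed: TP=16, FP=1+8+2=11, FN=5+5+6=16 → 32/59 = 0.5424
  pedestrian: TP=22, FP=1+4+6=11, FN=2+2+2=6 → 44/61 = 0.7213
Weighted-F1 score = Σ (supportᵢ/N)·F1 scoreᵢ with N=106: (13/106)·0.4516 + (33/106)·0.5574 + (32/106)·0.5424 + (28/106)·0.7213 = 0.583

0.583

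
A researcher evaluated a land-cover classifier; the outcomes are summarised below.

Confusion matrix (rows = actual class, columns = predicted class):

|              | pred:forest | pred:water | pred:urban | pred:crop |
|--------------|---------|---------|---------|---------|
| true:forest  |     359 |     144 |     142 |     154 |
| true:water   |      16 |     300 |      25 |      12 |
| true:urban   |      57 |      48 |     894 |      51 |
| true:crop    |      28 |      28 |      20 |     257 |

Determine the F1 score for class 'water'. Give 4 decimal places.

One-vs-rest for 'water': TP = diagonal; FP = other classes predicted 'water'; FN = 'water' predicted as other.
F1 score = 2·TP/(2·TP+FP+FN).
water: TP=300, FP=144+48+28=220, FN=16+25+12=53 → 600/873 = 0.68729

0.6873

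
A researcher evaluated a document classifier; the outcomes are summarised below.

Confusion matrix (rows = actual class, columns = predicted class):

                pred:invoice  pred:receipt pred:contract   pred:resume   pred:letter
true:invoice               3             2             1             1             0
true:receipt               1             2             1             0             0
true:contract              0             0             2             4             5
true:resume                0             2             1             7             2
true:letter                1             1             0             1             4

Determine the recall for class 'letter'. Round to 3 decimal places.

0.571

Treat 'letter' as positive and all other classes as negative.
recall = TP/(TP+FN).
letter: TP=4, FN=1+1+0+1=3 → 4/7 = 0.5714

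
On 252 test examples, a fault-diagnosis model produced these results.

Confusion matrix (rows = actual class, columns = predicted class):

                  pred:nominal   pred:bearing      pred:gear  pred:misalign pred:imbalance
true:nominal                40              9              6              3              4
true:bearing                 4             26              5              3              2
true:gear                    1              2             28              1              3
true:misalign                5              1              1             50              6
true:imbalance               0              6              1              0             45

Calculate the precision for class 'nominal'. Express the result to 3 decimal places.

0.800

One-vs-rest for 'nominal': TP = diagonal; FP = other classes predicted 'nominal'; FN = 'nominal' predicted as other.
precision = TP/(TP+FP).
nominal: TP=40, FP=4+1+5+0=10 → 40/50 = 0.8000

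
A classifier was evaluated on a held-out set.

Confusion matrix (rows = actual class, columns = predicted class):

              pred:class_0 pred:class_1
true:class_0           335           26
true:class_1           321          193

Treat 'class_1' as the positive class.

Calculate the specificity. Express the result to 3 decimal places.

0.928

Specificity = TN/(TN+FP) = 335/(335+26) = 0.928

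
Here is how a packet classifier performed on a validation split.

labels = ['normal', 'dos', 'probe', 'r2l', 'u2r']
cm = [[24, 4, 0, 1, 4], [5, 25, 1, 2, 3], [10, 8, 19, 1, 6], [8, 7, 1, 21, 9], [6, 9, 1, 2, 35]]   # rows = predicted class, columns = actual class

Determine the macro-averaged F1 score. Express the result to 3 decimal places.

Per-class F1 score (2·TP/(2·TP+FP+FN)):
  normal: TP=24, FP=4+0+1+4=9, FN=5+10+8+6=29 → 48/86 = 0.5581
  dos: TP=25, FP=5+1+2+3=11, FN=4+8+7+9=28 → 50/89 = 0.5618
  probe: TP=19, FP=10+8+1+6=25, FN=0+1+1+1=3 → 38/66 = 0.5758
  r2l: TP=21, FP=8+7+1+9=25, FN=1+2+1+2=6 → 42/73 = 0.5753
  u2r: TP=35, FP=6+9+1+2=18, FN=4+3+6+9=22 → 70/110 = 0.6364
Macro-F1 score = mean = (0.5581 + 0.5618 + 0.5758 + 0.5753 + 0.6364) / 5 = 0.581

0.581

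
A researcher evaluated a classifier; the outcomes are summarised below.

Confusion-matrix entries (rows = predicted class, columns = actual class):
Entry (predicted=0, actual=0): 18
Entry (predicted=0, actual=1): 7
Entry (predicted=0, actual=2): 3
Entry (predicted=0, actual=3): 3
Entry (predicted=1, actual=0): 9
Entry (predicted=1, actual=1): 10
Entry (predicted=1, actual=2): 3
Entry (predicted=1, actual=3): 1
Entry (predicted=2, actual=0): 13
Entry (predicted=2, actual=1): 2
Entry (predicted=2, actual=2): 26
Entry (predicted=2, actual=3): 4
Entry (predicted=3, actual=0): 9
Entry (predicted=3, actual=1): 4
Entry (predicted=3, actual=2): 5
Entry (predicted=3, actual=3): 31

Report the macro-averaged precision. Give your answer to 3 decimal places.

0.556

Per-class precision (TP/(TP+FP)):
  0: TP=18, FP=7+3+3=13 → 18/31 = 0.5806
  1: TP=10, FP=9+3+1=13 → 10/23 = 0.4348
  2: TP=26, FP=13+2+4=19 → 26/45 = 0.5778
  3: TP=31, FP=9+4+5=18 → 31/49 = 0.6327
Macro-precision = mean = (0.5806 + 0.4348 + 0.5778 + 0.6327) / 4 = 0.556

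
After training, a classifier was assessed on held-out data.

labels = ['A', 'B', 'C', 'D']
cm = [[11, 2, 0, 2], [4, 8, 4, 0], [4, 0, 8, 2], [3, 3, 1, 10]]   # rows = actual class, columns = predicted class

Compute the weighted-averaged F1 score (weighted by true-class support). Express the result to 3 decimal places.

0.597

Per-class F1 score (2·TP/(2·TP+FP+FN)):
  A: TP=11, FP=4+4+3=11, FN=2+0+2=4 → 22/37 = 0.5946
  B: TP=8, FP=2+0+3=5, FN=4+4+0=8 → 16/29 = 0.5517
  C: TP=8, FP=0+4+1=5, FN=4+0+2=6 → 16/27 = 0.5926
  D: TP=10, FP=2+0+2=4, FN=3+3+1=7 → 20/31 = 0.6452
Weighted-F1 score = Σ (supportᵢ/N)·F1 scoreᵢ with N=62: (15/62)·0.5946 + (16/62)·0.5517 + (14/62)·0.5926 + (17/62)·0.6452 = 0.597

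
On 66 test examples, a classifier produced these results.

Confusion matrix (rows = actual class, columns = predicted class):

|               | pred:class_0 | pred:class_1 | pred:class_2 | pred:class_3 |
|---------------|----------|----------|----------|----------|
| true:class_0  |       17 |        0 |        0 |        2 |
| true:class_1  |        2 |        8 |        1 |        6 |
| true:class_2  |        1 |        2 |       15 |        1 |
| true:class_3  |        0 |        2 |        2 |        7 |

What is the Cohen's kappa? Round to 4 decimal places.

0.6146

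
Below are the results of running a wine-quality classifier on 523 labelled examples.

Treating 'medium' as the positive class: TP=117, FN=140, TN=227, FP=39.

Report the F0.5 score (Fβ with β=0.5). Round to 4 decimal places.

Fβ = (1+β²)·TP / ((1+β²)·TP + β²·FN + FP), with β²=1/4
= 1.25·117 / (1.25·117 + 0.25·140 + 39) = 0.6640

0.6640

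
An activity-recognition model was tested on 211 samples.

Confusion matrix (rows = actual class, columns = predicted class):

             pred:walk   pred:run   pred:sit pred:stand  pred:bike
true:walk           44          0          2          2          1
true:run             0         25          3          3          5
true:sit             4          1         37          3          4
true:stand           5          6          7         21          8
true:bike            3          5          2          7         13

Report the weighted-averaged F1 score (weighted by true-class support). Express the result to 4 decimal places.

0.6567

Per-class F1 score (2·TP/(2·TP+FP+FN)):
  walk: TP=44, FP=0+4+5+3=12, FN=0+2+2+1=5 → 88/105 = 0.83810
  run: TP=25, FP=0+1+6+5=12, FN=0+3+3+5=11 → 50/73 = 0.68493
  sit: TP=37, FP=2+3+7+2=14, FN=4+1+3+4=12 → 74/100 = 0.74000
  stand: TP=21, FP=2+3+3+7=15, FN=5+6+7+8=26 → 42/83 = 0.50602
  bike: TP=13, FP=1+5+4+8=18, FN=3+5+2+7=17 → 26/61 = 0.42623
Weighted-F1 score = Σ (supportᵢ/N)·F1 scoreᵢ with N=211: (49/211)·0.83810 + (36/211)·0.68493 + (49/211)·0.74000 + (47/211)·0.50602 + (30/211)·0.42623 = 0.6567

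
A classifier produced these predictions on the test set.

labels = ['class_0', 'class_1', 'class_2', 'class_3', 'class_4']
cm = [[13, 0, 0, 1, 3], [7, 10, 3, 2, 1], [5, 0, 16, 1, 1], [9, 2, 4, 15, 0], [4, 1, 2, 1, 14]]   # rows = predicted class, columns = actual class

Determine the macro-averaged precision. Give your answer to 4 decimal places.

0.6063

Per-class precision (TP/(TP+FP)):
  class_0: TP=13, FP=0+0+1+3=4 → 13/17 = 0.76471
  class_1: TP=10, FP=7+3+2+1=13 → 10/23 = 0.43478
  class_2: TP=16, FP=5+0+1+1=7 → 16/23 = 0.69565
  class_3: TP=15, FP=9+2+4+0=15 → 15/30 = 0.50000
  class_4: TP=14, FP=4+1+2+1=8 → 14/22 = 0.63636
Macro-precision = mean = (0.76471 + 0.43478 + 0.69565 + 0.50000 + 0.63636) / 5 = 0.6063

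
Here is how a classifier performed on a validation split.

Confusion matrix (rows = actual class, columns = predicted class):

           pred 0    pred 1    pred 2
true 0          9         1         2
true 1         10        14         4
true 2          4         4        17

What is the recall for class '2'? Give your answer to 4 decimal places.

Treat '2' as positive and all other classes as negative.
recall = TP/(TP+FN).
2: TP=17, FN=4+4=8 → 17/25 = 0.68000

0.6800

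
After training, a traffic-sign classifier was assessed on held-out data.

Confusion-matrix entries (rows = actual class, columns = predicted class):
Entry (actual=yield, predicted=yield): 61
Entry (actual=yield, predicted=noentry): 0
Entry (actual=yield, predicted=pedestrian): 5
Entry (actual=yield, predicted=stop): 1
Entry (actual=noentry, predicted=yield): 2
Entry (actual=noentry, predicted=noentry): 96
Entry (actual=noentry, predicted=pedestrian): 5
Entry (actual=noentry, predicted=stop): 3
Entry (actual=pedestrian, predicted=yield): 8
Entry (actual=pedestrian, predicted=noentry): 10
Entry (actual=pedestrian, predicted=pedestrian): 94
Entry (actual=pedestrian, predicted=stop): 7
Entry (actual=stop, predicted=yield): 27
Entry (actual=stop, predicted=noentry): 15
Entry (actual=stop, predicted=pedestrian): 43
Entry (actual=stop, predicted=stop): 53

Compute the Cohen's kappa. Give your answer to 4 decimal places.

0.6107

Observed agreement pₒ = trace/N = 304/430 = 0.70698
Expected agreement pₑ = Σ (rowᵢ·colᵢ)/N² = (67·98 + 106·121 + 119·147 + 138·64)/430² = 0.24725
κ = (pₒ − pₑ)/(1 − pₑ) = (0.70698 − 0.24725)/(1 − 0.24725) = 0.6107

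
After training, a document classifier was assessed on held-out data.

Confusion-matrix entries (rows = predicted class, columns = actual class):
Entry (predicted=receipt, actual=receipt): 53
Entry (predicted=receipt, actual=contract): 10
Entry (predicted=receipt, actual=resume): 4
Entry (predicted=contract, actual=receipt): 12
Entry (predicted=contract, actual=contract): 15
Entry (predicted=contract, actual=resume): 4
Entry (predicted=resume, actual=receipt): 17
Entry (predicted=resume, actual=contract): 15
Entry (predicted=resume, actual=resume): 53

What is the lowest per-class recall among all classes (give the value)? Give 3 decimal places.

Per-class recall (TP/(TP+FN)):
  receipt: TP=53, FN=12+17=29 → 53/82 = 0.6463
  contract: TP=15, FN=10+15=25 → 15/40 = 0.3750
  resume: TP=53, FN=4+4=8 → 53/61 = 0.8689
Lowest is class 'contract' with recall = 0.375.

0.375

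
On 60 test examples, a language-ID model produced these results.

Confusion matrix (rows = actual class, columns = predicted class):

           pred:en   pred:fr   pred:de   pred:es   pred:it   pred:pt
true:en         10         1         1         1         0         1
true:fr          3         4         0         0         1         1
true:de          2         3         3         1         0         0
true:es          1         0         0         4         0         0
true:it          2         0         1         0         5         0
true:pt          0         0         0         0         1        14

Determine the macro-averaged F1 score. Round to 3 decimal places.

Per-class F1 score (2·TP/(2·TP+FP+FN)):
  en: TP=10, FP=3+2+1+2+0=8, FN=1+1+1+0+1=4 → 20/32 = 0.6250
  fr: TP=4, FP=1+3+0+0+0=4, FN=3+0+0+1+1=5 → 8/17 = 0.4706
  de: TP=3, FP=1+0+0+1+0=2, FN=2+3+1+0+0=6 → 6/14 = 0.4286
  es: TP=4, FP=1+0+1+0+0=2, FN=1+0+0+0+0=1 → 8/11 = 0.7273
  it: TP=5, FP=0+1+0+0+1=2, FN=2+0+1+0+0=3 → 10/15 = 0.6667
  pt: TP=14, FP=1+1+0+0+0=2, FN=0+0+0+0+1=1 → 28/31 = 0.9032
Macro-F1 score = mean = (0.6250 + 0.4706 + 0.4286 + 0.7273 + 0.6667 + 0.9032) / 6 = 0.637

0.637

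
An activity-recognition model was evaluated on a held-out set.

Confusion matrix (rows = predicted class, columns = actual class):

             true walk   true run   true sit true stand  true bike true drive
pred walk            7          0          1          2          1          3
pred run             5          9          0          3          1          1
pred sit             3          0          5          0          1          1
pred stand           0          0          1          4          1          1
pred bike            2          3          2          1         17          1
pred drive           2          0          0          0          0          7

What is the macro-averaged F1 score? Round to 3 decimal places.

0.556

Per-class F1 score (2·TP/(2·TP+FP+FN)):
  walk: TP=7, FP=0+1+2+1+3=7, FN=5+3+0+2+2=12 → 14/33 = 0.4242
  run: TP=9, FP=5+0+3+1+1=10, FN=0+0+0+3+0=3 → 18/31 = 0.5806
  sit: TP=5, FP=3+0+0+1+1=5, FN=1+0+1+2+0=4 → 10/19 = 0.5263
  stand: TP=4, FP=0+0+1+1+1=3, FN=2+3+0+1+0=6 → 8/17 = 0.4706
  bike: TP=17, FP=2+3+2+1+1=9, FN=1+1+1+1+0=4 → 34/47 = 0.7234
  drive: TP=7, FP=2+0+0+0+0=2, FN=3+1+1+1+1=7 → 14/23 = 0.6087
Macro-F1 score = mean = (0.4242 + 0.5806 + 0.5263 + 0.4706 + 0.7234 + 0.6087) / 6 = 0.556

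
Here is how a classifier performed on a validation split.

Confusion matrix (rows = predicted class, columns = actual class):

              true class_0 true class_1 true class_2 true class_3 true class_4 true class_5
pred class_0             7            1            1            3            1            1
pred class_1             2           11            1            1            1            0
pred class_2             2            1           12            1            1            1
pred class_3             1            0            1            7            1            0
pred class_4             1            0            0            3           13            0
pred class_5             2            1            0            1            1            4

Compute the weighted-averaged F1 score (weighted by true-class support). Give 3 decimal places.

0.638

Per-class F1 score (2·TP/(2·TP+FP+FN)):
  class_0: TP=7, FP=1+1+3+1+1=7, FN=2+2+1+1+2=8 → 14/29 = 0.4828
  class_1: TP=11, FP=2+1+1+1+0=5, FN=1+1+0+0+1=3 → 22/30 = 0.7333
  class_2: TP=12, FP=2+1+1+1+1=6, FN=1+1+1+0+0=3 → 24/33 = 0.7273
  class_3: TP=7, FP=1+0+1+1+0=3, FN=3+1+1+3+1=9 → 14/26 = 0.5385
  class_4: TP=13, FP=1+0+0+3+0=4, FN=1+1+1+1+1=5 → 26/35 = 0.7429
  class_5: TP=4, FP=2+1+0+1+1=5, FN=1+0+1+0+0=2 → 8/15 = 0.5333
Weighted-F1 score = Σ (supportᵢ/N)·F1 scoreᵢ with N=84: (15/84)·0.4828 + (14/84)·0.7333 + (15/84)·0.7273 + (16/84)·0.5385 + (18/84)·0.7429 + (6/84)·0.5333 = 0.638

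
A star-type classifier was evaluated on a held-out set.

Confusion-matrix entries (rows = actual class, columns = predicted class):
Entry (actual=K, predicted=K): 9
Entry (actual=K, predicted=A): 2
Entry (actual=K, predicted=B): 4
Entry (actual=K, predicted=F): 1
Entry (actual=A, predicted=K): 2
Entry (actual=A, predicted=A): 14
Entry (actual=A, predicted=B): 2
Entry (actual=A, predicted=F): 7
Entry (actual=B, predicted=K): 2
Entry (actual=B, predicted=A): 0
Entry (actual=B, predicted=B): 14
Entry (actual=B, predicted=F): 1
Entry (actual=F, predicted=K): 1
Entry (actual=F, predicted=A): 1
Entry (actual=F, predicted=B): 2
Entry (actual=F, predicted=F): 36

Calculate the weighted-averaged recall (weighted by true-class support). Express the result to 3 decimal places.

Per-class recall (TP/(TP+FN)):
  K: TP=9, FN=2+4+1=7 → 9/16 = 0.5625
  A: TP=14, FN=2+2+7=11 → 14/25 = 0.5600
  B: TP=14, FN=2+0+1=3 → 14/17 = 0.8235
  F: TP=36, FN=1+1+2=4 → 36/40 = 0.9000
Weighted-recall = Σ (supportᵢ/N)·recallᵢ with N=98: (16/98)·0.5625 + (25/98)·0.5600 + (17/98)·0.8235 + (40/98)·0.9000 = 0.745

0.745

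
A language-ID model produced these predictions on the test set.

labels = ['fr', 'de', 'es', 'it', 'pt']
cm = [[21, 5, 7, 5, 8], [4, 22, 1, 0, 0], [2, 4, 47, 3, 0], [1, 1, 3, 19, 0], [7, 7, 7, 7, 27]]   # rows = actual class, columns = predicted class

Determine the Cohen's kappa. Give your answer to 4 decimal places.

Observed agreement pₒ = trace/N = 136/208 = 0.65385
Expected agreement pₑ = Σ (rowᵢ·colᵢ)/N² = (46·35 + 27·39 + 56·65 + 24·34 + 55·35)/208² = 0.20904
κ = (pₒ − pₑ)/(1 − pₑ) = (0.65385 − 0.20904)/(1 − 0.20904) = 0.5624

0.5624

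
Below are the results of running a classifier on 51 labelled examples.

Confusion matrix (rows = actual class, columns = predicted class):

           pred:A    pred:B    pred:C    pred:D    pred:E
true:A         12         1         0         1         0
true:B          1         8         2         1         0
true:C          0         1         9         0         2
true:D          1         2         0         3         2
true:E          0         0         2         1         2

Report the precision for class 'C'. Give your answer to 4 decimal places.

One-vs-rest for 'C': TP = diagonal; FP = other classes predicted 'C'; FN = 'C' predicted as other.
precision = TP/(TP+FP).
C: TP=9, FP=0+2+0+2=4 → 9/13 = 0.69231

0.6923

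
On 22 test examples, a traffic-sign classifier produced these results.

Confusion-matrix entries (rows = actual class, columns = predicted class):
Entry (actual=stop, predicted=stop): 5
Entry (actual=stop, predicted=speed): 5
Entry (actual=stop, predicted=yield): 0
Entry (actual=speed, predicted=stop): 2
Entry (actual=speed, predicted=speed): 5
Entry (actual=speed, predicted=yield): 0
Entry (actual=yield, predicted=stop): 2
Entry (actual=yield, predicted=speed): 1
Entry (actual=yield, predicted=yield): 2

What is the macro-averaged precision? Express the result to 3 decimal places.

Per-class precision (TP/(TP+FP)):
  stop: TP=5, FP=2+2=4 → 5/9 = 0.5556
  speed: TP=5, FP=5+1=6 → 5/11 = 0.4545
  yield: TP=2, FP=0+0=0 → 2/2 = 1.0000
Macro-precision = mean = (0.5556 + 0.4545 + 1.0000) / 3 = 0.670

0.670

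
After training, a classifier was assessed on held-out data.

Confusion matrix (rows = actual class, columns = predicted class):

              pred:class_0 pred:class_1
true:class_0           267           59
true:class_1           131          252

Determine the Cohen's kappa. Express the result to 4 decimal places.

0.4693

Observed agreement pₒ = trace/N = 519/709 = 0.73202
Expected agreement pₑ = Σ (rowᵢ·colᵢ)/N² = (326·398 + 383·311)/709² = 0.49507
κ = (pₒ − pₑ)/(1 − pₑ) = (0.73202 − 0.49507)/(1 − 0.49507) = 0.4693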